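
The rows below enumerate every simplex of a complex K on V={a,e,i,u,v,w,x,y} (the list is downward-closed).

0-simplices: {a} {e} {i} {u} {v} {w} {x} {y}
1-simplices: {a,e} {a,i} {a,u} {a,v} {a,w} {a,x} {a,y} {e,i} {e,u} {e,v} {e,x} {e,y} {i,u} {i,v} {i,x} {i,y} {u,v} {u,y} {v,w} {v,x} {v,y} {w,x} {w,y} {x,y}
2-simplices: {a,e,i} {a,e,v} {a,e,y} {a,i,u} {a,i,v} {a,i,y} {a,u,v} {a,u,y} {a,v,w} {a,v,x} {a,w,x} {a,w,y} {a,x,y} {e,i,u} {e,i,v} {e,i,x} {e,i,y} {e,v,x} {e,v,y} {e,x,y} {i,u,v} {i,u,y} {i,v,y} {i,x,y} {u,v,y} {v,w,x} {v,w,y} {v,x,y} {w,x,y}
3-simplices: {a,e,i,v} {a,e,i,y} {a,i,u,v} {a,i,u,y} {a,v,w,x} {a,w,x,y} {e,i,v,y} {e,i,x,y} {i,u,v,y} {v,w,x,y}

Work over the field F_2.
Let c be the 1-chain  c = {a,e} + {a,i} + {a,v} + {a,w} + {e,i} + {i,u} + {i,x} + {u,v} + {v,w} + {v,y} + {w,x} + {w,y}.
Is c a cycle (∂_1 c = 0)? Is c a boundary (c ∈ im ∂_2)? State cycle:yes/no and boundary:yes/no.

n_0=8 n_1=24 n_2=29 n_3=10  [Z2]
∂1: piv[ae,ai,au,av,aw,ax,ay] rk=7  ker:ei,eu,ev,ex,ey,iu,iv,ix,iy,uv,uy,vw,vx,vy,wx,wy,xy
∂2: piv[aei,aev,aey,aiu,aiv,aiy,auv,auy,avw,avx,awx,awy,axy,eiu,eix,evx,evy] rk=17  ker:eiv,eiy,exy,iuv,iuy,ivy,ixy,uvy,vwx,vwy,vxy,wxy
∂3: piv[aeiv,aeiy,aiuv,aiuy,avwx,awxy,eivy,eixy,iuvy,vwxy] rk=10
∂1c = 0
c vs im∂2: reduces to 0 ⇒ boundary

cycle:yes boundary:yes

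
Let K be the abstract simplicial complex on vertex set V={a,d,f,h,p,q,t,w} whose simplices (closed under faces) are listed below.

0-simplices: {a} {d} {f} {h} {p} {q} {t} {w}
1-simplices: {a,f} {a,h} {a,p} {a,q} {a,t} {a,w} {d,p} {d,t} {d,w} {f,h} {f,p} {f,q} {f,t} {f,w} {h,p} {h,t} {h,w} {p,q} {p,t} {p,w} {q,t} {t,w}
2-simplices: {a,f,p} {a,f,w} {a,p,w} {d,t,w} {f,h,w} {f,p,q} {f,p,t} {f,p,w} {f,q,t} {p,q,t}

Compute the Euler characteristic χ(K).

χ(K)=-4

n_0=8 n_1=22 n_2=10
χ=+8−22+10=-4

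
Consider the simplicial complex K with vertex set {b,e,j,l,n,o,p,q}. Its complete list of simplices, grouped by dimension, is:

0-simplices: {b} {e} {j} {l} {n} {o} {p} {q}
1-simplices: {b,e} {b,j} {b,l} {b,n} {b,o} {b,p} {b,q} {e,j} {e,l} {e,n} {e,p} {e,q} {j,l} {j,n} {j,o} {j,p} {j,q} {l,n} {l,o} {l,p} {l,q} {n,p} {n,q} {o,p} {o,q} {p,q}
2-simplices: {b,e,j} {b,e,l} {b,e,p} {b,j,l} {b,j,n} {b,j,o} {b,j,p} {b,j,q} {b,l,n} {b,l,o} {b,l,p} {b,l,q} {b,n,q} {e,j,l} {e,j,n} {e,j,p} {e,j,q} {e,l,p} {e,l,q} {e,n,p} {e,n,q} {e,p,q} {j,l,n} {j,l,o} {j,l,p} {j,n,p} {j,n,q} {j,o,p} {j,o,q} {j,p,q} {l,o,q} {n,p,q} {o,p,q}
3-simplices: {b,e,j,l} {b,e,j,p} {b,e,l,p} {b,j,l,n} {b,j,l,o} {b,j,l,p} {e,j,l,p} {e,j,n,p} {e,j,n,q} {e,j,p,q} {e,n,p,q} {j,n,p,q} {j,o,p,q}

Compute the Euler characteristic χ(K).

n_0=8 n_1=26 n_2=33 n_3=13
χ=+8−26+33−13=2

χ(K)=2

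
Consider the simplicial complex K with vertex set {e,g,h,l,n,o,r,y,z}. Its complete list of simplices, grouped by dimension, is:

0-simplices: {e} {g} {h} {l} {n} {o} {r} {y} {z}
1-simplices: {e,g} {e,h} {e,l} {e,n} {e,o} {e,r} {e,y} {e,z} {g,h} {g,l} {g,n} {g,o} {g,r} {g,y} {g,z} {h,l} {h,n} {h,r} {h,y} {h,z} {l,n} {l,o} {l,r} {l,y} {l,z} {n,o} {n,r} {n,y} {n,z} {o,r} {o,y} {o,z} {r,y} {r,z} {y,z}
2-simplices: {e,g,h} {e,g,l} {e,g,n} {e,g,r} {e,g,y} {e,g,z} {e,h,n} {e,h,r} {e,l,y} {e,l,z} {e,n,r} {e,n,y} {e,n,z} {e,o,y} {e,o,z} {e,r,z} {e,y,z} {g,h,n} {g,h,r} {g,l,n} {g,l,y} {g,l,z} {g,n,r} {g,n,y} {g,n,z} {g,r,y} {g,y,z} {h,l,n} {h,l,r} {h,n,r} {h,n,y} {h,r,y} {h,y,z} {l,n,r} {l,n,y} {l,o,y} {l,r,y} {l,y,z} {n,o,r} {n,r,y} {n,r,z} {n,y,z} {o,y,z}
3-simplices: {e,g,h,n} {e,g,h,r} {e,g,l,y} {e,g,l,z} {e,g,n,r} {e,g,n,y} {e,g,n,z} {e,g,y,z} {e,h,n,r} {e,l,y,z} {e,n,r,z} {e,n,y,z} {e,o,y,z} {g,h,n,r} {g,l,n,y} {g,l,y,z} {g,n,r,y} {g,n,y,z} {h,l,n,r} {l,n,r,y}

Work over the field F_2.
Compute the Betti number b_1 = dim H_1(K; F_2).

b_1=2

n_0=9 n_1=35 n_2=43 n_3=20  [Z2]
∂1: piv[eg,eh,el,en,eo,er,ey,ez] rk=8  ker:gh,gl,gn,go,gr,gy,gz,hl,hn,hr,hy,hz,ln,lo,lr,ly,lz,no,nr,ny,nz,or,oy,oz,ry,rz,yz
∂2: piv[egh,egl,egn,egr,egy,egz,ehn,ehr,ely,elz,enr,eny,enz,eoy,eoz,erz,eyz,gln,gry,hln,hlr,hny,hyz,loy,nor] rk=25  ker:ghn,ghr,gly,glz,gnr,gny,gnz,gyz,hnr,hry,lnr,lny,lry,lyz,nry,nrz,nyz,oyz
∂3: piv[eghn,eghr,egly,eglz,egnr,egny,egnz,egyz,ehnr,elyz,enrz,enyz,eoyz,glny,gnry,hlnr,lnry] rk=17  ker:ghnr,glyz,gnyz
b_1=(35−8)−25=2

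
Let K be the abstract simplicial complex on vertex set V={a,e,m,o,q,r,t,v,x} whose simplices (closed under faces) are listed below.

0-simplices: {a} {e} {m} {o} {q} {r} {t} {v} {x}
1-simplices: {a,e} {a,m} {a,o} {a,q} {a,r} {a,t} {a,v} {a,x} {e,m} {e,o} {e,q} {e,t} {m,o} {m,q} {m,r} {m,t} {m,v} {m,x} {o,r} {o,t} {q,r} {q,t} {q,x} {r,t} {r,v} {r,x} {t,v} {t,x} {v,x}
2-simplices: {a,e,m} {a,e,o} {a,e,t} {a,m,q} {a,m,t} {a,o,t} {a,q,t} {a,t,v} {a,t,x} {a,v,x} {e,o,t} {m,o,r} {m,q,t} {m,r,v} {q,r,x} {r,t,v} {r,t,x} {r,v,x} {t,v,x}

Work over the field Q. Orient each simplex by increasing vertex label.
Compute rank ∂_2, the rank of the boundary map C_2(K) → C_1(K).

rank∂_2=15

n_0=9 n_1=29 n_2=19  [Q]
∂1: piv[ae,am,ao,aq,ar,at,av,ax] rk=8  ker:em,eo,eq,et,mo,mq,mr,mt,mv,mx,or,ot,qr,qt,qx,rt,rv,rx,tv,tx,vx
∂2: piv[aem,aeo,aet,amq,amt,aot,aqt,atv,atx,avx,mor,mrv,qrx,rtv,rtx] rk=15  ker:eot,mqt,rvx,tvx
rk∂_2=15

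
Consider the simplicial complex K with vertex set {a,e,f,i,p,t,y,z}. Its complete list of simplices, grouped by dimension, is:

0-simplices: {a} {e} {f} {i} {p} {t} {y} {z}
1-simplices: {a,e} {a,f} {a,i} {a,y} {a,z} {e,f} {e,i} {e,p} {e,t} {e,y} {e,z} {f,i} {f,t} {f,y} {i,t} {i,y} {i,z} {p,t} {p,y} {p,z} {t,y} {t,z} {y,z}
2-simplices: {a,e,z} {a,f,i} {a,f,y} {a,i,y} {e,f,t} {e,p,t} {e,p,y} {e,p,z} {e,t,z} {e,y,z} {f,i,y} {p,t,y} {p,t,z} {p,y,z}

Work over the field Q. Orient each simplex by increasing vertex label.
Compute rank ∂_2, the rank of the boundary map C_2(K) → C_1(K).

n_0=8 n_1=23 n_2=14  [Q]
∂1: piv[ae,af,ai,ay,az,ep,et] rk=7  ker:ef,ei,ey,ez,fi,ft,fy,it,iy,iz,pt,py,pz,ty,tz,yz
∂2: piv[aez,afi,afy,aiy,eft,ept,epy,epz,etz,eyz,pty] rk=11  ker:fiy,ptz,pyz
rk∂_2=11

rank∂_2=11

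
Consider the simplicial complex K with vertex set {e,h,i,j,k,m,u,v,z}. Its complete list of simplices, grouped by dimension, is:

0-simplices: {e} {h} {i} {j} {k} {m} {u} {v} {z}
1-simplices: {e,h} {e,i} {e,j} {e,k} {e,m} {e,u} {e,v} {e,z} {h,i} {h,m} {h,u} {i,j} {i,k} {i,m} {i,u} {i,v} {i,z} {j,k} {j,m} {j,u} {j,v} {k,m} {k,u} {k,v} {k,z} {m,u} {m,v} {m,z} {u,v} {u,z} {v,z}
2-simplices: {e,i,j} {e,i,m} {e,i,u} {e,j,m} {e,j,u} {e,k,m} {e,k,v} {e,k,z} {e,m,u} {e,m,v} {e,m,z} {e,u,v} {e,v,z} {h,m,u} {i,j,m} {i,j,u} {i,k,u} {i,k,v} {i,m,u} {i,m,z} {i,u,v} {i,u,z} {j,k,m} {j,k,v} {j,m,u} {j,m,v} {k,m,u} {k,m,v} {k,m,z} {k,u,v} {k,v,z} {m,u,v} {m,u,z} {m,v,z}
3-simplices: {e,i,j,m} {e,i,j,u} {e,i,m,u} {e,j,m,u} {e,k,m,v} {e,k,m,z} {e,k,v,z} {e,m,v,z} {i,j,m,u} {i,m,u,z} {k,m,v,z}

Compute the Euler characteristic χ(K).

n_0=9 n_1=31 n_2=34 n_3=11
χ=+9−31+34−11=1

χ(K)=1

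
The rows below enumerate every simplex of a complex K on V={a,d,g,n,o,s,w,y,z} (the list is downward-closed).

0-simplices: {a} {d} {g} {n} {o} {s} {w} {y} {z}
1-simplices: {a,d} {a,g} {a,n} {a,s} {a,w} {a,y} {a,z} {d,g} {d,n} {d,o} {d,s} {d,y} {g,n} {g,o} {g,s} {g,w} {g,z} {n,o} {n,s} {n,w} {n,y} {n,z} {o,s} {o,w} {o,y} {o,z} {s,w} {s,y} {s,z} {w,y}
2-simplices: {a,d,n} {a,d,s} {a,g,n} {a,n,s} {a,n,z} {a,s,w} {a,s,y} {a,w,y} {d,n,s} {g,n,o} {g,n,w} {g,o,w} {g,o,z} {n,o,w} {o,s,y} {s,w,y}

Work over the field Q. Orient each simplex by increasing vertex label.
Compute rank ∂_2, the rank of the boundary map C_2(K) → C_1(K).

n_0=9 n_1=30 n_2=16  [Q]
∂1: piv[ad,ag,an,as,aw,ay,az,do] rk=8  ker:dg,dn,ds,dy,gn,go,gs,gw,gz,no,ns,nw,ny,nz,os,ow,oy,oz,sw,sy,sz,wy
∂2: piv[adn,ads,agn,ans,anz,asw,asy,awy,gno,gnw,gow,goz,osy] rk=13  ker:dns,now,swy
rk∂_2=13

rank∂_2=13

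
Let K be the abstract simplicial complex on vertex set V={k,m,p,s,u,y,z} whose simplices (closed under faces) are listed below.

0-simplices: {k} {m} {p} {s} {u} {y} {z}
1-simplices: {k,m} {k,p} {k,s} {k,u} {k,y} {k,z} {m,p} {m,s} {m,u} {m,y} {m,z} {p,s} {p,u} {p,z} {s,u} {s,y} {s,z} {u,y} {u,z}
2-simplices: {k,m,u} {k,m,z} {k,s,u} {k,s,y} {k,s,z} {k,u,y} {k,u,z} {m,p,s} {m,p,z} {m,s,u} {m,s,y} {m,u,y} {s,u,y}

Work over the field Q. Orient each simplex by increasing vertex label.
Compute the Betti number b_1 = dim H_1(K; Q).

n_0=7 n_1=19 n_2=13  [Q]
∂1: piv[km,kp,ks,ku,ky,kz] rk=6  ker:mp,ms,mu,my,mz,ps,pu,pz,su,sy,sz,uy,uz
∂2: piv[kmu,kmz,ksu,ksy,ksz,kuy,kuz,mps,mpz,msu,msy] rk=11  ker:muy,suy
b_1=(19−6)−11=2

b_1=2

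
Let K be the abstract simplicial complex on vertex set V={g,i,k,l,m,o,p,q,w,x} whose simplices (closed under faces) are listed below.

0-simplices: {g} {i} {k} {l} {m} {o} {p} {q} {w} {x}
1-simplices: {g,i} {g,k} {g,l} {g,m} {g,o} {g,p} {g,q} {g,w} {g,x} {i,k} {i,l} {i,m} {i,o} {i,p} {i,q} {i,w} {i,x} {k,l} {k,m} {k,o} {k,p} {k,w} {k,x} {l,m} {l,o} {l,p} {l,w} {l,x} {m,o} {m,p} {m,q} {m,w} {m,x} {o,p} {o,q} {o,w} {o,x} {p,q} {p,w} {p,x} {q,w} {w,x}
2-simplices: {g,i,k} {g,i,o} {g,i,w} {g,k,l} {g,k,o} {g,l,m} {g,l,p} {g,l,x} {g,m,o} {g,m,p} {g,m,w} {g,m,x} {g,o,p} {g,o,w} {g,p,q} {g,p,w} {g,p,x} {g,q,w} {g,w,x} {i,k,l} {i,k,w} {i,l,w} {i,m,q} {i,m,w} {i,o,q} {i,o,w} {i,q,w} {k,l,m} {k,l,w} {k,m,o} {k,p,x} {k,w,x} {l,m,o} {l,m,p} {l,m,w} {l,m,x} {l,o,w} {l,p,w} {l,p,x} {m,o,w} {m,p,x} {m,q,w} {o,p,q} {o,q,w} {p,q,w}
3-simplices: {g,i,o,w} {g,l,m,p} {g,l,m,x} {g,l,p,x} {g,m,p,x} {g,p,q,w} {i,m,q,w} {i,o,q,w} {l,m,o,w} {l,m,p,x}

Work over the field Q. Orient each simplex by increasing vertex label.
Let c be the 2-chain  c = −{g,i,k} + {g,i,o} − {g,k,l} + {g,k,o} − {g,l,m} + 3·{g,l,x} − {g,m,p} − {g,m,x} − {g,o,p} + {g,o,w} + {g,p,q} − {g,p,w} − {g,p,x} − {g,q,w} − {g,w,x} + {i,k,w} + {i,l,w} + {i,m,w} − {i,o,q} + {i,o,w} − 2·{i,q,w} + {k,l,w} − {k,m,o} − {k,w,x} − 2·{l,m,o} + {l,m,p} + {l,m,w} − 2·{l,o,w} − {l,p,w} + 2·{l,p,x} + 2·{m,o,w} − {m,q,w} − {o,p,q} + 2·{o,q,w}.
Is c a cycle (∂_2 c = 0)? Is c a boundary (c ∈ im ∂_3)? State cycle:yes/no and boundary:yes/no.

n_0=10 n_1=42 n_2=45 n_3=10  [Q]
∂1: piv[gi,gk,gl,gm,go,gp,gq,gw,gx] rk=9  ker:ik,il,im,io,ip,iq,iw,ix,kl,km,ko,kp,kw,kx,lm,lo,lp,lw,lx,mo,mp,mq,mw,mx,op,oq,ow,ox,pq,pw,px,qw,wx
∂2: piv[gik,gio,giw,gkl,gko,glm,glp,glx,gmo,gmp,gmw,gmx,gop,gow,gpq,gpw,gpx,gqw,gwx,ikl,ikw,ilw,imq,imw,ioq,iqw,klm,kpx,kwx,lmo] rk=30  ker:iow,klw,kmo,lmp,lmw,lmx,low,lpw,lpx,mow,mpx,mqw,opq,oqw,pqw
∂3: piv[giow,glmp,glmx,glpx,gmpx,gpqw,imqw,ioqw,lmow] rk=9  ker:lmpx
∂2c = {g,k} + 3·{g,l} − {g,m} − 2·{g,o} + {g,p} − 2·{g,q} + {i,l} + {i,m} + {i,o} − {i,q} − 2·{i,w} − {k,m} + 2·{k,o} − {k,w} + {k,x} − {l,m} + 4·{l,w} + {l,x} − {m,o} − {m,q} + {m,w} − {m,x} − 2·{o,p} + 2·{o,q} − 2·{p,w} + {p,x} − 2·{q,w} − 2·{w,x}

cycle:no boundary:no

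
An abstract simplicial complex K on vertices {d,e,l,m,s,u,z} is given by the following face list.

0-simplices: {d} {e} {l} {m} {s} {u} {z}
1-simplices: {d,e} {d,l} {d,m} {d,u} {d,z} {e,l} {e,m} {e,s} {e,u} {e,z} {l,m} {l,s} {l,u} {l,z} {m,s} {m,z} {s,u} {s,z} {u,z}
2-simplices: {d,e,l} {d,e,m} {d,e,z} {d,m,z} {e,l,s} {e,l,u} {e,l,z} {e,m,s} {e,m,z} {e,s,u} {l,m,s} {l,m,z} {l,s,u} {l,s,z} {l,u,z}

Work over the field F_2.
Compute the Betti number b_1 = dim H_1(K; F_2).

n_0=7 n_1=19 n_2=15  [Z2]
∂1: piv[de,dl,dm,du,dz,es] rk=6  ker:el,em,eu,ez,lm,ls,lu,lz,ms,mz,su,sz,uz
∂2: piv[del,dem,dez,dmz,els,elu,elz,ems,esu,lms,lsz,luz] rk=12  ker:emz,lmz,lsu
b_1=(19−6)−12=1

b_1=1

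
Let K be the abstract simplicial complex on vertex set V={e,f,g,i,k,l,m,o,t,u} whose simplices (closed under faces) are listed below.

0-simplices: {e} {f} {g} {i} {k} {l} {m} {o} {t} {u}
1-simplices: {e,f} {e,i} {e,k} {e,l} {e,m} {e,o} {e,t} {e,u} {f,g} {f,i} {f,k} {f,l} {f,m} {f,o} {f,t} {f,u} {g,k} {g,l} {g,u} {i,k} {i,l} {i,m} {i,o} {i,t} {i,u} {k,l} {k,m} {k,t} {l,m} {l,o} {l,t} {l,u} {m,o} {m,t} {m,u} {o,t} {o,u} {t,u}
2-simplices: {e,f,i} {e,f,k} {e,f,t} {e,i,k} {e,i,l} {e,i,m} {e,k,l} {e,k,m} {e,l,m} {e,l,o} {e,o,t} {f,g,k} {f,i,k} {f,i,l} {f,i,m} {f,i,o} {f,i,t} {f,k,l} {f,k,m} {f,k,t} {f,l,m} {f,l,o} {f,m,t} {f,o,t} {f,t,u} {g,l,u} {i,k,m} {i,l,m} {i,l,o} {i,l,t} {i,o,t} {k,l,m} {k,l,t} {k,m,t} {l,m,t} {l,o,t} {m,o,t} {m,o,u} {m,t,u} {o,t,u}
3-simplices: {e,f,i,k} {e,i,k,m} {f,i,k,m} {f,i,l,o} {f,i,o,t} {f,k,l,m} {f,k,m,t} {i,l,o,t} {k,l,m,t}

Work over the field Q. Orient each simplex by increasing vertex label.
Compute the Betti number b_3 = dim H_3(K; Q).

n_0=10 n_1=38 n_2=40 n_3=9  [Q]
∂1: piv[ef,ei,ek,el,em,eo,et,eu,fg] rk=9  ker:fi,fk,fl,fm,fo,ft,fu,gk,gl,gu,ik,il,im,io,it,iu,kl,km,kt,lm,lo,lt,lu,mo,mt,mu,ot,ou,tu
∂2: piv[efi,efk,eft,eik,eil,eim,ekl,ekm,elm,elo,eot,fgk,fil,fim,fio,fit,fkt,flo,fmt,ftu,glu,ilt,mot,mou,mtu] rk=25  ker:fik,fkl,fkm,flm,fot,ikm,ilm,ilo,iot,klm,klt,kmt,lmt,lot,otu
∂3: piv[efik,eikm,fikm,filo,fiot,fklm,fkmt,ilot,klmt] rk=9
b_3=(9−9)−0=0

b_3=0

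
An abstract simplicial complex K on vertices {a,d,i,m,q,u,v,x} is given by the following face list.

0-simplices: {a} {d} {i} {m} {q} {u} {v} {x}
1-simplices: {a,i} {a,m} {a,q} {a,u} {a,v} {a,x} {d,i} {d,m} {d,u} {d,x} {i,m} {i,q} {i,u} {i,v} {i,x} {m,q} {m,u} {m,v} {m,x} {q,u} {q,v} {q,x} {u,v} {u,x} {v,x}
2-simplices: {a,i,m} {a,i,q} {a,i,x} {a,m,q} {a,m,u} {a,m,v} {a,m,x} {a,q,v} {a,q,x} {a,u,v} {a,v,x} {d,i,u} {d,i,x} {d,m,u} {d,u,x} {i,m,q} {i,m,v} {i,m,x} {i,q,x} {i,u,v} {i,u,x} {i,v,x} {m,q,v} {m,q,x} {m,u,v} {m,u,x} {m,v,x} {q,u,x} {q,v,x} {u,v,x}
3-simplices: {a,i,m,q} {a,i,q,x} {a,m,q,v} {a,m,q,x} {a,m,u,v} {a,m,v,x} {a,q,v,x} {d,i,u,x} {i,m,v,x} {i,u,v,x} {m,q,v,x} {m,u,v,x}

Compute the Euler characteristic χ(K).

χ(K)=1

n_0=8 n_1=25 n_2=30 n_3=12
χ=+8−25+30−12=1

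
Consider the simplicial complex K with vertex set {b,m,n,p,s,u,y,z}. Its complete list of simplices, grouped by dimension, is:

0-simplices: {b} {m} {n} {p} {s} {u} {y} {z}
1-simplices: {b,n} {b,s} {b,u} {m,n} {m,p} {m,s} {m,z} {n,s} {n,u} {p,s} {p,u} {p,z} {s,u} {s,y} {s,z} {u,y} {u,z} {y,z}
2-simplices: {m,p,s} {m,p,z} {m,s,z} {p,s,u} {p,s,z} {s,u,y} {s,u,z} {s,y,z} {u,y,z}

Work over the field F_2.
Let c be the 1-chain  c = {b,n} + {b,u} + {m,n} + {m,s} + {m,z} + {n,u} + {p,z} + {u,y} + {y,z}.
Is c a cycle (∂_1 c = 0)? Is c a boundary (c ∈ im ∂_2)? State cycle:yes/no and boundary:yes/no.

n_0=8 n_1=18 n_2=9  [Z2]
∂1: piv[bn,bs,bu,mn,mp,mz,sy] rk=7  ker:ms,ns,nu,ps,pu,pz,su,sz,uy,uz,yz
∂2: piv[mps,mpz,msz,psu,suy,suz,syz] rk=7  ker:psz,uyz
∂1c = {m} + {n} + {p} + {s} + {u} + {z}

cycle:no boundary:no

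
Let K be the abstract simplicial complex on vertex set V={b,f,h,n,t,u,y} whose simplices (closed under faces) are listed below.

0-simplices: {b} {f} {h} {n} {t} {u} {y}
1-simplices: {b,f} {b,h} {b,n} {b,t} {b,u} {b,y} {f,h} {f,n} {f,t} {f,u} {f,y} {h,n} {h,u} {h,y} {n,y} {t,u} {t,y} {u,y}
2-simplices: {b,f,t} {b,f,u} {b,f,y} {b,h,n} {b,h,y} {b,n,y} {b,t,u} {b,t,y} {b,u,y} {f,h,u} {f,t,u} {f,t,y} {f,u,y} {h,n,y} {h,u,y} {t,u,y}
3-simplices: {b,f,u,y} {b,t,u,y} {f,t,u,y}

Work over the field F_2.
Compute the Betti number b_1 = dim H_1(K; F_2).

b_1=1

n_0=7 n_1=18 n_2=16 n_3=3  [Z2]
∂1: piv[bf,bh,bn,bt,bu,by] rk=6  ker:fh,fn,ft,fu,fy,hn,hu,hy,ny,tu,ty,uy
∂2: piv[bft,bfu,bfy,bhn,bhy,bny,btu,bty,buy,fhu,huy] rk=11  ker:ftu,fty,fuy,hny,tuy
∂3: piv[bfuy,btuy,ftuy] rk=3
b_1=(18−6)−11=1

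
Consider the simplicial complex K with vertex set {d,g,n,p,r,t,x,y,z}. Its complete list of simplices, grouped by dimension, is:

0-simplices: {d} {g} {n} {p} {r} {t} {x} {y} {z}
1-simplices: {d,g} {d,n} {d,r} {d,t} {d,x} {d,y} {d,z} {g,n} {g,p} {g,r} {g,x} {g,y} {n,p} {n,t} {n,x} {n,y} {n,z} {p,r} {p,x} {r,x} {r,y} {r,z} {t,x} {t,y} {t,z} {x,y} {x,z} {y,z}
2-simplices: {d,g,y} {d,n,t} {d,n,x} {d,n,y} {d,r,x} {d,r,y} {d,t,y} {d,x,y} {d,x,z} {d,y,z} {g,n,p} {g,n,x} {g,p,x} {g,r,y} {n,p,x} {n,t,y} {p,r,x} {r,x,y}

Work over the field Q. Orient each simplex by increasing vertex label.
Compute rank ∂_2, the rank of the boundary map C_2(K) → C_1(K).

n_0=9 n_1=28 n_2=18  [Q]
∂1: piv[dg,dn,dr,dt,dx,dy,dz,gp] rk=8  ker:gn,gr,gx,gy,np,nt,nx,ny,nz,pr,px,rx,ry,rz,tx,ty,tz,xy,xz,yz
∂2: piv[dgy,dnt,dnx,dny,drx,dry,dty,dxy,dxz,dyz,gnp,gnx,gpx,gry,prx] rk=15  ker:npx,nty,rxy
rk∂_2=15

rank∂_2=15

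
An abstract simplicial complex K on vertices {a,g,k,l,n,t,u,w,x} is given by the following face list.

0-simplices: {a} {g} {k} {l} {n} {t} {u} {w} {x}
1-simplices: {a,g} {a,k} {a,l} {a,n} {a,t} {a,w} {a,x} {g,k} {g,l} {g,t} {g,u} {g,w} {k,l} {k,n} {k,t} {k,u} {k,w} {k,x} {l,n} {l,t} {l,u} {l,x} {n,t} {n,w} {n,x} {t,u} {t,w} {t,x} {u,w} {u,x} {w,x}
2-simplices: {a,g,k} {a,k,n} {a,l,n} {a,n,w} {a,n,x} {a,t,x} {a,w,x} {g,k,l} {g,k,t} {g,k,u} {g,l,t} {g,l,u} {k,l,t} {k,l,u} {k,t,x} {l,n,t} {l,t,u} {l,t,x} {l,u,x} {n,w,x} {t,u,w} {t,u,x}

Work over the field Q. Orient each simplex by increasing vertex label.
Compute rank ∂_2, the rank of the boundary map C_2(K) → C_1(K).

rank∂_2=18

n_0=9 n_1=31 n_2=22  [Q]
∂1: piv[ag,ak,al,an,at,aw,ax,gu] rk=8  ker:gk,gl,gt,gw,kl,kn,kt,ku,kw,kx,ln,lt,lu,lx,nt,nw,nx,tu,tw,tx,uw,ux,wx
∂2: piv[agk,akn,aln,anw,anx,atx,awx,gkl,gkt,gku,glt,glu,ktx,lnt,ltu,ltx,lux,tuw] rk=18  ker:klt,klu,nwx,tux
rk∂_2=18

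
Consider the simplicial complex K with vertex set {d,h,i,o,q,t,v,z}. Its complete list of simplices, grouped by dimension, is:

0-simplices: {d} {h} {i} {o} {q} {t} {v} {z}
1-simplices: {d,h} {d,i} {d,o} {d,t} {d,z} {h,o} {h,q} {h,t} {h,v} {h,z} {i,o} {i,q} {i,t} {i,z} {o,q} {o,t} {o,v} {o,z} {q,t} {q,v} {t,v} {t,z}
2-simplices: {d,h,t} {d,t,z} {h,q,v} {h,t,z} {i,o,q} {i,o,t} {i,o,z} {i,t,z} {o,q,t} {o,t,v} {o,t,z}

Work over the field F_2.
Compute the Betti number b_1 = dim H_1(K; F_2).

b_1=5

n_0=8 n_1=22 n_2=11  [Z2]
∂1: piv[dh,di,do,dt,dz,hq,hv] rk=7  ker:ho,ht,hz,io,iq,it,iz,oq,ot,ov,oz,qt,qv,tv,tz
∂2: piv[dht,dtz,hqv,htz,ioq,iot,ioz,itz,oqt,otv] rk=10  ker:otz
b_1=(22−7)−10=5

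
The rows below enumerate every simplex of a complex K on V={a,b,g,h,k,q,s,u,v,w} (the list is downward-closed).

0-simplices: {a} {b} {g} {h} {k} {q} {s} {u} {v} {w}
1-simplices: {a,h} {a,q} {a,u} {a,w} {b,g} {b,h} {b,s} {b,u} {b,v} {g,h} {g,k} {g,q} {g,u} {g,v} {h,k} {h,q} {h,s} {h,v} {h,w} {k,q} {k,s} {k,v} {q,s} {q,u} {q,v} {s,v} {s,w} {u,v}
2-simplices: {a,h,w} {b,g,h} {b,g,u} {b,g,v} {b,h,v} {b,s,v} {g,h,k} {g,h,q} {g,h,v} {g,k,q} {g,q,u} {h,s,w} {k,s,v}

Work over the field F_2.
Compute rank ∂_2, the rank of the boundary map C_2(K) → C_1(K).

n_0=10 n_1=28 n_2=13  [Z2]
∂1: piv[ah,aq,au,aw,bg,bh,bs,bv,gk] rk=9  ker:bu,gh,gq,gu,gv,hk,hq,hs,hv,hw,kq,ks,kv,qs,qu,qv,sv,sw,uv
∂2: piv[ahw,bgh,bgu,bgv,bhv,bsv,ghk,ghq,gkq,gqu,hsw,ksv] rk=12  ker:ghv
rk∂_2=12

rank∂_2=12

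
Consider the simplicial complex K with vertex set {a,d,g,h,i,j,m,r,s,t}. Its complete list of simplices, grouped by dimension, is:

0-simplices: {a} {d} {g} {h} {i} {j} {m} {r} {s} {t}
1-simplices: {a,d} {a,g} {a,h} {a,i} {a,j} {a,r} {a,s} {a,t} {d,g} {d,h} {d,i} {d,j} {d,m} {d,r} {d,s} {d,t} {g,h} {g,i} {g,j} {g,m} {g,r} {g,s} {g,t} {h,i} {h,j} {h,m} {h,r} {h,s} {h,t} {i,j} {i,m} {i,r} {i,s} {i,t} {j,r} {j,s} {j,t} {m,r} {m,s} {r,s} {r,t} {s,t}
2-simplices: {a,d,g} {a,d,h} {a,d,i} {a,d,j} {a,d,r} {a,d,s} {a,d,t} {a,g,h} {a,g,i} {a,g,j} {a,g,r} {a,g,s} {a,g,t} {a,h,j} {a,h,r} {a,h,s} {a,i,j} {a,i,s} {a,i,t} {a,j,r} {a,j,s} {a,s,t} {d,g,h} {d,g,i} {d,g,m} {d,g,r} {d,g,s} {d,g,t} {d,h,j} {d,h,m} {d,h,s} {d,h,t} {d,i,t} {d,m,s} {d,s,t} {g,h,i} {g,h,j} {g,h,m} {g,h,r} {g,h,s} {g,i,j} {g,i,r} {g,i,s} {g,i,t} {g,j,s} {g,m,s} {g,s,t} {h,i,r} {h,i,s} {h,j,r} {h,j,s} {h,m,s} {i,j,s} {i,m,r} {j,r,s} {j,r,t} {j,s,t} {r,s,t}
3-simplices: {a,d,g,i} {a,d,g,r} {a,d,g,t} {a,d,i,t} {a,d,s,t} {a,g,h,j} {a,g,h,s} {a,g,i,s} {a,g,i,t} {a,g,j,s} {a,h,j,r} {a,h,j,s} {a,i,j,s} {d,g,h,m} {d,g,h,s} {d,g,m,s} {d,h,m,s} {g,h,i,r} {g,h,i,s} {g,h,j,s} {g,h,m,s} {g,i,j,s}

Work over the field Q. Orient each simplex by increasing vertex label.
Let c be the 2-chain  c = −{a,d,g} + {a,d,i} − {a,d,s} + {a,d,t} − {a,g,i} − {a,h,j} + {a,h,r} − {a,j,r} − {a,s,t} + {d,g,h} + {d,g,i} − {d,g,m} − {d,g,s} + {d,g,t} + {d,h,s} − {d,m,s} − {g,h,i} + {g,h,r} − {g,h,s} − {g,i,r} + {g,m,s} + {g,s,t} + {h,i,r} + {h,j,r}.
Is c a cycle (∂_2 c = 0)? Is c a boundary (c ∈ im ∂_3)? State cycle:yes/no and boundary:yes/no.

n_0=10 n_1=42 n_2=58 n_3=22  [Q]
∂1: piv[ad,ag,ah,ai,aj,ar,as,at,dm] rk=9  ker:dg,dh,di,dj,dr,ds,dt,gh,gi,gj,gm,gr,gs,gt,hi,hj,hm,hr,hs,ht,ij,im,ir,is,it,jr,js,jt,mr,ms,rs,rt,st
∂2: piv[adg,adh,adi,adj,adr,ads,adt,agh,agi,agj,agr,ags,agt,ahj,ahr,ahs,aij,ais,ait,ajr,ajs,ast,dgm,dhm,dht,dms,ghi,gir,imr,jrs,jrt,jst] rk=32  ker:dgh,dgi,dgr,dgs,dgt,dhj,dhs,dit,dst,ghj,ghm,ghr,ghs,gij,gis,git,gjs,gms,gst,hir,his,hjr,hjs,hms,ijs,rst
∂3: piv[adgi,adgr,adgt,adit,adst,aghj,aghs,agis,agit,agjs,ahjr,ahjs,aijs,dghm,dghs,dgms,dhms,ghir,ghis,gijs] rk=20  ker:ghjs,ghms
∂2c = 0
c vs im∂3: residual ≠ 0 ⇒ not boundary

cycle:yes boundary:no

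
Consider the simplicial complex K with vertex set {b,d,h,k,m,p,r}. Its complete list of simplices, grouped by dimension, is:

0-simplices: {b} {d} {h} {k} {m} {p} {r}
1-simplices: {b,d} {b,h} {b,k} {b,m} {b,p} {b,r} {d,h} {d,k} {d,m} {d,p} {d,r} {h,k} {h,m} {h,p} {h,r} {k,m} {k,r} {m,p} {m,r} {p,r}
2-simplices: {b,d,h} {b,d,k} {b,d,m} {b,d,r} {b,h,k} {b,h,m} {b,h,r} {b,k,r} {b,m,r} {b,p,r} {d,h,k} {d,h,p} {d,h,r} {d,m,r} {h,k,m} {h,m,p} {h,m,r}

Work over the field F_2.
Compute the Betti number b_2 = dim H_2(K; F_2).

b_2=4

n_0=7 n_1=20 n_2=17  [Z2]
∂1: piv[bd,bh,bk,bm,bp,br] rk=6  ker:dh,dk,dm,dp,dr,hk,hm,hp,hr,km,kr,mp,mr,pr
∂2: piv[bdh,bdk,bdm,bdr,bhk,bhm,bhr,bkr,bmr,bpr,dhp,hkm,hmp] rk=13  ker:dhk,dhr,dmr,hmr
b_2=(17−13)−0=4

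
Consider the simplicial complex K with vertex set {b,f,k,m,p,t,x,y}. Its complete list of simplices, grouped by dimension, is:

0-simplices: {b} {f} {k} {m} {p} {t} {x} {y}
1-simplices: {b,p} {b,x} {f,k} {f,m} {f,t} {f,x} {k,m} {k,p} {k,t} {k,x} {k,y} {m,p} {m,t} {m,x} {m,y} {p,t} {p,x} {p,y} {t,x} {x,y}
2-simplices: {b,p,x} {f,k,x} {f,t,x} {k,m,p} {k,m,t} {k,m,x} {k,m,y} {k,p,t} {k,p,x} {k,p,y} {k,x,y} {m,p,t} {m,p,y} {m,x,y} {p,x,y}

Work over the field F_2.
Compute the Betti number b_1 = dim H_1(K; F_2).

b_1=2

n_0=8 n_1=20 n_2=15  [Z2]
∂1: piv[bp,bx,fk,fm,ft,fx,ky] rk=7  ker:km,kp,kt,kx,mp,mt,mx,my,pt,px,py,tx,xy
∂2: piv[bpx,fkx,ftx,kmp,kmt,kmx,kmy,kpt,kpx,kpy,kxy] rk=11  ker:mpt,mpy,mxy,pxy
b_1=(20−7)−11=2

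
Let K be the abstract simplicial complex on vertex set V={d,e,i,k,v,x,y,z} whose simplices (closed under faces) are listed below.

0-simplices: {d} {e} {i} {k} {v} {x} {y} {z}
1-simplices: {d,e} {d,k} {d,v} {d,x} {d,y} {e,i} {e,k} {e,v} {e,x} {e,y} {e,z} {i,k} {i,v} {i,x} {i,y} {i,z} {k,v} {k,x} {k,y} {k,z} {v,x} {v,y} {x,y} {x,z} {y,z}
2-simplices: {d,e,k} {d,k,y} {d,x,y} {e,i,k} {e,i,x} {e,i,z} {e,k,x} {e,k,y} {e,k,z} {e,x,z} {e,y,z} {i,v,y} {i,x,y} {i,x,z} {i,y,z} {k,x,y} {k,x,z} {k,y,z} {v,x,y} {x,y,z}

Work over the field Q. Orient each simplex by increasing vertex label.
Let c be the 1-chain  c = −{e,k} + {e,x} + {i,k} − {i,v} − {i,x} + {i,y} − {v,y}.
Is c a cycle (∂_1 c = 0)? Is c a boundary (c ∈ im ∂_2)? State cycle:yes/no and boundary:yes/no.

cycle:yes boundary:yes

n_0=8 n_1=25 n_2=20  [Q]
∂1: piv[de,dk,dv,dx,dy,ei,ez] rk=7  ker:ek,ev,ex,ey,ik,iv,ix,iy,iz,kv,kx,ky,kz,vx,vy,xy,xz,yz
∂2: piv[dek,dky,dxy,eik,eix,eiz,ekx,eky,ekz,exz,eyz,ivy,ixy,iyz,vxy] rk=15  ker:ixz,kxy,kxz,kyz,xyz
∂1c = 0
c vs im∂2: reduces to 0 ⇒ boundary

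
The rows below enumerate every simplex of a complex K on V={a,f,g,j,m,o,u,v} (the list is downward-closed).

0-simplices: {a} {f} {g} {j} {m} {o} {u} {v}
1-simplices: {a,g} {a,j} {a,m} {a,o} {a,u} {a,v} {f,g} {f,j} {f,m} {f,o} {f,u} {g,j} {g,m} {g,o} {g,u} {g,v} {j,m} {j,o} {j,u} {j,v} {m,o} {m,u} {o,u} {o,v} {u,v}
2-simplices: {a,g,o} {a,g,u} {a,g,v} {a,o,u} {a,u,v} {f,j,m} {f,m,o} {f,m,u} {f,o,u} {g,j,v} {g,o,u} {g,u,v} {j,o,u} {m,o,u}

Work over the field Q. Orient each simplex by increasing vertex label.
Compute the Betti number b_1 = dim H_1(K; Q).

n_0=8 n_1=25 n_2=14  [Q]
∂1: piv[ag,aj,am,ao,au,av,fg] rk=7  ker:fj,fm,fo,fu,gj,gm,go,gu,gv,jm,jo,ju,jv,mo,mu,ou,ov,uv
∂2: piv[ago,agu,agv,aou,auv,fjm,fmo,fmu,fou,gjv,jou] rk=11  ker:gou,guv,mou
b_1=(25−7)−11=7

b_1=7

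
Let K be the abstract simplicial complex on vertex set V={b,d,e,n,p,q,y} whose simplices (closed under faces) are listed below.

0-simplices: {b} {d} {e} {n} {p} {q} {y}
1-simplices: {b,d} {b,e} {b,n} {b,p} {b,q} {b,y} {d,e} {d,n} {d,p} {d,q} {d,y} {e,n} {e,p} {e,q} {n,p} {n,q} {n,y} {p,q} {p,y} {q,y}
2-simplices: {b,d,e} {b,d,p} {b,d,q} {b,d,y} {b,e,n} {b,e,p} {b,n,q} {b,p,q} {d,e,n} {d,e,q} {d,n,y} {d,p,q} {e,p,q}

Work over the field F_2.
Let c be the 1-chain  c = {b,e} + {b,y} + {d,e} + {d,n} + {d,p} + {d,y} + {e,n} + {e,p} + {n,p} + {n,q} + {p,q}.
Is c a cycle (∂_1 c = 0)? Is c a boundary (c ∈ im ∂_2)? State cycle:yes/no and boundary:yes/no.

cycle:yes boundary:no

n_0=7 n_1=20 n_2=13  [Z2]
∂1: piv[bd,be,bn,bp,bq,by] rk=6  ker:de,dn,dp,dq,dy,en,ep,eq,np,nq,ny,pq,py,qy
∂2: piv[bde,bdp,bdq,bdy,ben,bep,bnq,bpq,den,deq,dny] rk=11  ker:dpq,epq
∂1c = 0
c vs im∂2: residual ≠ 0 ⇒ not boundary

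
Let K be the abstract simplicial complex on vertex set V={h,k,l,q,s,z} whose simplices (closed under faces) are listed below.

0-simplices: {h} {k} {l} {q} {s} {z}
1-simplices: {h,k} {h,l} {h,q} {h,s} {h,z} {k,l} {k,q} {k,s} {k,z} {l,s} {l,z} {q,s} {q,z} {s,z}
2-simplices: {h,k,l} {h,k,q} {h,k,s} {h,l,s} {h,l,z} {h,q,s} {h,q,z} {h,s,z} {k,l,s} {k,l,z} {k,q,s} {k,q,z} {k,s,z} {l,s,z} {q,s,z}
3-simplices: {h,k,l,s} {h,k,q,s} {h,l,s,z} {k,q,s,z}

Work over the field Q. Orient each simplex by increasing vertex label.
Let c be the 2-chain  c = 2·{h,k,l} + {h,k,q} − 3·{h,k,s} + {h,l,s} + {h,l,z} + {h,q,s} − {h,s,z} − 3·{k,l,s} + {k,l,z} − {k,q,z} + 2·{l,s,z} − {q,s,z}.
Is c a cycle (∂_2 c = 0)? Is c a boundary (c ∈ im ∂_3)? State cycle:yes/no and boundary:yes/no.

cycle:yes boundary:no

n_0=6 n_1=14 n_2=15 n_3=4  [Q]
∂1: piv[hk,hl,hq,hs,hz] rk=5  ker:kl,kq,ks,kz,ls,lz,qs,qz,sz
∂2: piv[hkl,hkq,hks,hls,hlz,hqs,hqz,hsz,klz] rk=9  ker:kls,kqs,kqz,ksz,lsz,qsz
∂3: piv[hkls,hkqs,hlsz,kqsz] rk=4
∂2c = 0
c vs im∂3: residual ≠ 0 ⇒ not boundary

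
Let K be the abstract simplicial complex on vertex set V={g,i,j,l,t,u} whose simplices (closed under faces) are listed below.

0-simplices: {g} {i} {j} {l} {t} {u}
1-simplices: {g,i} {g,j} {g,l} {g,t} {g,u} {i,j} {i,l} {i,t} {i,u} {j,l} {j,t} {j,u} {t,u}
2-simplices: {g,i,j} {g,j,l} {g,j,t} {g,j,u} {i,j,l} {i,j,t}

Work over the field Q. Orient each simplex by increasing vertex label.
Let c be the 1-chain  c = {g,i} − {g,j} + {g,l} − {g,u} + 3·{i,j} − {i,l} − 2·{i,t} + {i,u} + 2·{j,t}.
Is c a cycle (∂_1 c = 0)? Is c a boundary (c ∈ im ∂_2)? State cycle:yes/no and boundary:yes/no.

n_0=6 n_1=13 n_2=6  [Q]
∂1: piv[gi,gj,gl,gt,gu] rk=5  ker:ij,il,it,iu,jl,jt,ju,tu
∂2: piv[gij,gjl,gjt,gju,ijl,ijt] rk=6
∂1c = 0
c vs im∂2: residual ≠ 0 ⇒ not boundary

cycle:yes boundary:no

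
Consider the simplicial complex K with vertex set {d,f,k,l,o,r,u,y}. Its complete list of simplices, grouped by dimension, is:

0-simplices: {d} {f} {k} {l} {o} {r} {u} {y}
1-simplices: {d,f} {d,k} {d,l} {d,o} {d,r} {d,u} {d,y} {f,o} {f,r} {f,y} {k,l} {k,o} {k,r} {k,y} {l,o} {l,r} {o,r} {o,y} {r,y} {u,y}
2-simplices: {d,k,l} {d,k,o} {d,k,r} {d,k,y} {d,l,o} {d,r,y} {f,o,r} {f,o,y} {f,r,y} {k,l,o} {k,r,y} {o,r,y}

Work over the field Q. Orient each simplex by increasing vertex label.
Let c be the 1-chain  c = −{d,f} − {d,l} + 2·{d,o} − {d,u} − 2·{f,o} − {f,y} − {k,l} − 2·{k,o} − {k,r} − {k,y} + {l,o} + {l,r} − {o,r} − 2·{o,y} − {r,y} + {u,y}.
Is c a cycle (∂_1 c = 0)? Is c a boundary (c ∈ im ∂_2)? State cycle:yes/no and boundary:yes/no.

n_0=8 n_1=20 n_2=12  [Q]
∂1: piv[df,dk,dl,do,dr,du,dy] rk=7  ker:fo,fr,fy,kl,ko,kr,ky,lo,lr,or,oy,ry,uy
∂2: piv[dkl,dko,dkr,dky,dlo,dry,for,foy,fry] rk=9  ker:klo,kry,ory
∂1c = {d} + 2·{f} + 5·{k} − 4·{l} + 2·{o} − 2·{u} − 4·{y}

cycle:no boundary:no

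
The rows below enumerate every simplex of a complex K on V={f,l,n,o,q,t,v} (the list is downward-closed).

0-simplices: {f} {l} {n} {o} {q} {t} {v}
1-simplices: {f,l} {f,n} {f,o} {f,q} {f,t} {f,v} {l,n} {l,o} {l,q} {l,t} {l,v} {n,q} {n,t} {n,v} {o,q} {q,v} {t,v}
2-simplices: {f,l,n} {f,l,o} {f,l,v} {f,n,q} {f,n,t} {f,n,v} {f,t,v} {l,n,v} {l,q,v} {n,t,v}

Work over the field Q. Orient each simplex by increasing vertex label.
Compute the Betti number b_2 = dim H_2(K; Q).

b_2=2

n_0=7 n_1=17 n_2=10  [Q]
∂1: piv[fl,fn,fo,fq,ft,fv] rk=6  ker:ln,lo,lq,lt,lv,nq,nt,nv,oq,qv,tv
∂2: piv[fln,flo,flv,fnq,fnt,fnv,ftv,lqv] rk=8  ker:lnv,ntv
b_2=(10−8)−0=2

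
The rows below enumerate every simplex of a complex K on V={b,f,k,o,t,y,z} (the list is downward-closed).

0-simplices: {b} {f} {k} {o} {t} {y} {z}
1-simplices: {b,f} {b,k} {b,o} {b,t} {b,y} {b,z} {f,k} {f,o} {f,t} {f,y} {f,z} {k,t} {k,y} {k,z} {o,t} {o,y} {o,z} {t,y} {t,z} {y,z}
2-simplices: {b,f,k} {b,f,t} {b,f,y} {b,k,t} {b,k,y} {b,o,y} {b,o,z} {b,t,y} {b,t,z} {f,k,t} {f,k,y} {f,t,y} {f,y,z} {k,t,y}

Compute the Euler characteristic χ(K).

χ(K)=1

n_0=7 n_1=20 n_2=14
χ=+7−20+14=1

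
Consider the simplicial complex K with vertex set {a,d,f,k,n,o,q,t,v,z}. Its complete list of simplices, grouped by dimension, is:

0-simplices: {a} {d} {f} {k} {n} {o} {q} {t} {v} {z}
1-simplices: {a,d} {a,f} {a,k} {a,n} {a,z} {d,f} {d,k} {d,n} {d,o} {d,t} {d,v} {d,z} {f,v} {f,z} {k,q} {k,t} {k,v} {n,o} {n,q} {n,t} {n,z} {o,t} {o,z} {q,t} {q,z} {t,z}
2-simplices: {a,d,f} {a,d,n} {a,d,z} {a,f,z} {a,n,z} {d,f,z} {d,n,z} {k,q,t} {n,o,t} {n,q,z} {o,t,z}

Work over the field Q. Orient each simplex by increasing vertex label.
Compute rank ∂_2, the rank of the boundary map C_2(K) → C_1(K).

n_0=10 n_1=26 n_2=11  [Q]
∂1: piv[ad,af,ak,an,az,do,dt,dv,kq] rk=9  ker:df,dk,dn,dz,fv,fz,kt,kv,no,nq,nt,nz,ot,oz,qt,qz,tz
∂2: piv[adf,adn,adz,afz,anz,kqt,not,nqz,otz] rk=9  ker:dfz,dnz
rk∂_2=9

rank∂_2=9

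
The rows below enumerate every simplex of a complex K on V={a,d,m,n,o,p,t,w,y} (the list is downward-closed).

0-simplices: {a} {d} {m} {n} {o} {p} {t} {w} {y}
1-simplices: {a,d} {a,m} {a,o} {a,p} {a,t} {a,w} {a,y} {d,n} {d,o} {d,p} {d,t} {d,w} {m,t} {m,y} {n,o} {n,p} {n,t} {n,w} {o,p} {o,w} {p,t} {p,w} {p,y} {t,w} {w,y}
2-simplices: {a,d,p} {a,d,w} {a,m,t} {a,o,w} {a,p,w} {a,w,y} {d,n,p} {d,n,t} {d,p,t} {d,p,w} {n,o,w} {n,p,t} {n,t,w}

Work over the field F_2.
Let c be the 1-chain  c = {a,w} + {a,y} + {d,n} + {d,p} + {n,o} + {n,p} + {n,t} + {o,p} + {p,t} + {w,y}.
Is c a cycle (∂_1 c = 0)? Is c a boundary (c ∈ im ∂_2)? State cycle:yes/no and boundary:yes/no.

n_0=9 n_1=25 n_2=13  [Z2]
∂1: piv[ad,am,ao,ap,at,aw,ay,dn] rk=8  ker:do,dp,dt,dw,mt,my,no,np,nt,nw,op,ow,pt,pw,py,tw,wy
∂2: piv[adp,adw,amt,aow,apw,awy,dnp,dnt,dpt,now,ntw] rk=11  ker:dpw,npt
∂1c = 0
c vs im∂2: residual ≠ 0 ⇒ not boundary

cycle:yes boundary:no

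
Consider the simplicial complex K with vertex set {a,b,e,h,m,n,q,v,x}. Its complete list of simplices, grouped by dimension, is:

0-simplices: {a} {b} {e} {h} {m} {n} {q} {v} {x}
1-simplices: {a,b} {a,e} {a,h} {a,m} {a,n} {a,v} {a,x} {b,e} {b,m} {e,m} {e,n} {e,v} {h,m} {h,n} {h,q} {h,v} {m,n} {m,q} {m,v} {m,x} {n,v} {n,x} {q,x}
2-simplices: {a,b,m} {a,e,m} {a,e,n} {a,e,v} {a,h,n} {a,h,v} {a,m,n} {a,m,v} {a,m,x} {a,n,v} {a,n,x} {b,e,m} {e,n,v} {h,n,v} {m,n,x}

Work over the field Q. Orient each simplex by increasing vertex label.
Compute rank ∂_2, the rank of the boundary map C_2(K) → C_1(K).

n_0=9 n_1=23 n_2=15  [Q]
∂1: piv[ab,ae,ah,am,an,av,ax,hq] rk=8  ker:be,bm,em,en,ev,hm,hn,hv,mn,mq,mv,mx,nv,nx,qx
∂2: piv[abm,aem,aen,aev,ahn,ahv,amn,amv,amx,anv,anx,bem] rk=12  ker:env,hnv,mnx
rk∂_2=12

rank∂_2=12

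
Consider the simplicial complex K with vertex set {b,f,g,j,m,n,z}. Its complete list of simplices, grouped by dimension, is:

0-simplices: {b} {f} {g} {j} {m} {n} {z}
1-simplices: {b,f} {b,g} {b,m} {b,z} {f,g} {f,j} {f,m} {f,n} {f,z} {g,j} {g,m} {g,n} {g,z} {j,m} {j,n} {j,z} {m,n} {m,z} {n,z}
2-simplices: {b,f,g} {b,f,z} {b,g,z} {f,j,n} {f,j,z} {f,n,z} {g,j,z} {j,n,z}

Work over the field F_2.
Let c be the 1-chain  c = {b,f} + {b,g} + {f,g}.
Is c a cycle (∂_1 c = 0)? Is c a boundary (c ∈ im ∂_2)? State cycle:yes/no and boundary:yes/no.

n_0=7 n_1=19 n_2=8  [Z2]
∂1: piv[bf,bg,bm,bz,fj,fn] rk=6  ker:fg,fm,fz,gj,gm,gn,gz,jm,jn,jz,mn,mz,nz
∂2: piv[bfg,bfz,bgz,fjn,fjz,fnz,gjz] rk=7  ker:jnz
∂1c = 0
c vs im∂2: reduces to 0 ⇒ boundary

cycle:yes boundary:yes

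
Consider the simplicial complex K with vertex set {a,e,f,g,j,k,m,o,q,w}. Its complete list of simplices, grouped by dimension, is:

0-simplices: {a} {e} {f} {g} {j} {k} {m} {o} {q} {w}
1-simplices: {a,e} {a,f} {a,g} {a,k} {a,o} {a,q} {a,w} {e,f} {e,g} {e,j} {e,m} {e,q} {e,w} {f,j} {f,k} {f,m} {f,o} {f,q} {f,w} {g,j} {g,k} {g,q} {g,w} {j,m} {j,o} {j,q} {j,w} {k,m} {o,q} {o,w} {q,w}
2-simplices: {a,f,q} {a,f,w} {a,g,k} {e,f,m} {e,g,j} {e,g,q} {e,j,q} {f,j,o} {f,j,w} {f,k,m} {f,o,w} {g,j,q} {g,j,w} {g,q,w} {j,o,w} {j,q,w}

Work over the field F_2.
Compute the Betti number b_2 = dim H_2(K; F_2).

b_2=3

n_0=10 n_1=31 n_2=16  [Z2]
∂1: piv[ae,af,ag,ak,ao,aq,aw,ej,em] rk=9  ker:ef,eg,eq,ew,fj,fk,fm,fo,fq,fw,gj,gk,gq,gw,jm,jo,jq,jw,km,oq,ow,qw
∂2: piv[afq,afw,agk,efm,egj,egq,ejq,fjo,fjw,fkm,fow,gjw,gqw] rk=13  ker:gjq,jow,jqw
b_2=(16−13)−0=3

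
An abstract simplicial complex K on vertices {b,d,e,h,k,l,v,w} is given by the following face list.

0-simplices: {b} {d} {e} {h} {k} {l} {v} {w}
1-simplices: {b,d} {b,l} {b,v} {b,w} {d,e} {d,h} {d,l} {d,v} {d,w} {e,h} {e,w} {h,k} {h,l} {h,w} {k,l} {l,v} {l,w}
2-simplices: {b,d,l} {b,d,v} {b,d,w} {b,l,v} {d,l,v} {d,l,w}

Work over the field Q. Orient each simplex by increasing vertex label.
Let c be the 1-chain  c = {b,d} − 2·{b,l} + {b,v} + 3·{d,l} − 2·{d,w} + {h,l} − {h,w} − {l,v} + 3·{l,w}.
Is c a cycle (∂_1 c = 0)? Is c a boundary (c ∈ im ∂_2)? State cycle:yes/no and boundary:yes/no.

cycle:yes boundary:no

n_0=8 n_1=17 n_2=6  [Q]
∂1: piv[bd,bl,bv,bw,de,dh,hk] rk=7  ker:dl,dv,dw,eh,ew,hl,hw,kl,lv,lw
∂2: piv[bdl,bdv,bdw,blv,dlw] rk=5  ker:dlv
∂1c = 0
c vs im∂2: residual ≠ 0 ⇒ not boundary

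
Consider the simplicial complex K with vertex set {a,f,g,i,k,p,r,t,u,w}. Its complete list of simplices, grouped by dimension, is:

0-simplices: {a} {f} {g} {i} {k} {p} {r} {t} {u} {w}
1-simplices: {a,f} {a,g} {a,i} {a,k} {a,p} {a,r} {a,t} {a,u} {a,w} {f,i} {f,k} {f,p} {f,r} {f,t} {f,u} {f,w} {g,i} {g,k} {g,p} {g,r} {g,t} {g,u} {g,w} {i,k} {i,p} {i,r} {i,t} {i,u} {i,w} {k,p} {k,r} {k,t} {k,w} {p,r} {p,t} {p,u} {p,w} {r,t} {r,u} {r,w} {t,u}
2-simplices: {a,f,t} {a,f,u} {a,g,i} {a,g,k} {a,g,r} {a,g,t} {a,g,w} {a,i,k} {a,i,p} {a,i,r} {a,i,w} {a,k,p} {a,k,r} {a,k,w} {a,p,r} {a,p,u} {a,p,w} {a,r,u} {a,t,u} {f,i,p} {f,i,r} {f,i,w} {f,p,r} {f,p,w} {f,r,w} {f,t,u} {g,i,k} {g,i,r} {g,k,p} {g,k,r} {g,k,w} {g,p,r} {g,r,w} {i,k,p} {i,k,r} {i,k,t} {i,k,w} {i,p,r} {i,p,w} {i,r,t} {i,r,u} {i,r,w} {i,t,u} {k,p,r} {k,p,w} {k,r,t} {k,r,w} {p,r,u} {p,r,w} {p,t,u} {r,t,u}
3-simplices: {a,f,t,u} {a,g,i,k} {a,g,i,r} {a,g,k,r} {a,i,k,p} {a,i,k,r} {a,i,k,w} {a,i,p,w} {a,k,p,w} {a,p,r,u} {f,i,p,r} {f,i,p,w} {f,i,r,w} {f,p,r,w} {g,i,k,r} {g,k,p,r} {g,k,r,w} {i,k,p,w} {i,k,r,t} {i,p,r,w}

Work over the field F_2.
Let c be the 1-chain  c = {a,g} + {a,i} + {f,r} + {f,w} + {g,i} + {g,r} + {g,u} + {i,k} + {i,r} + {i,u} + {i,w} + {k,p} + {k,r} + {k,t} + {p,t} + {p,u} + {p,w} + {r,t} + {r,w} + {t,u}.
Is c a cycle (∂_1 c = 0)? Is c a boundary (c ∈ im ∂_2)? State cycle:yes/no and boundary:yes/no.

n_0=10 n_1=41 n_2=51 n_3=20  [Z2]
∂1: piv[af,ag,ai,ak,ap,ar,at,au,aw] rk=9  ker:fi,fk,fp,fr,ft,fu,fw,gi,gk,gp,gr,gt,gu,gw,ik,ip,ir,it,iu,iw,kp,kr,kt,kw,pr,pt,pu,pw,rt,ru,rw,tu
∂2: piv[aft,afu,agi,agk,agr,agt,agw,aik,aip,air,aiw,akp,akr,akw,apr,apu,apw,aru,atu,fip,fir,fiw,frw,gkp,ikt,irt,iru,itu,ptu] rk=29  ker:fpr,fpw,ftu,gik,gir,gkr,gkw,gpr,grw,ikp,ikr,ikw,ipr,ipw,irw,kpr,kpw,krt,krw,pru,prw,rtu
∂3: piv[aftu,agik,agir,agkr,aikp,aikr,aikw,aipw,akpw,apru,fipr,fipw,firw,fprw,gkpr,gkrw,ikrt] rk=17  ker:gikr,ikpw,iprw
∂1c = 0
c vs im∂2: residual ≠ 0 ⇒ not boundary

cycle:yes boundary:no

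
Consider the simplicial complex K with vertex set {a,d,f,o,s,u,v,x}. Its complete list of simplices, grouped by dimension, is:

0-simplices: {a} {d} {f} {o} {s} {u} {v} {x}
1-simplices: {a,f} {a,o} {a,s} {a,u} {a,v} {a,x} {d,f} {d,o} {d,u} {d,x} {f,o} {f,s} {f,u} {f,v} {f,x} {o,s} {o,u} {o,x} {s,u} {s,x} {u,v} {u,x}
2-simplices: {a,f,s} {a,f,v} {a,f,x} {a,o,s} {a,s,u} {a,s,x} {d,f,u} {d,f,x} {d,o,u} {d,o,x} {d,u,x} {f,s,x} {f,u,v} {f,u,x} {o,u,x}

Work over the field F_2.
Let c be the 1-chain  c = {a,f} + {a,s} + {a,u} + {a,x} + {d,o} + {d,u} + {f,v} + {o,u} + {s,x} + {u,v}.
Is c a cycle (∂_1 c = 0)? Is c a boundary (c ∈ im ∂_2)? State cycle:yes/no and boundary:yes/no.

n_0=8 n_1=22 n_2=15  [Z2]
∂1: piv[af,ao,as,au,av,ax,df] rk=7  ker:do,du,dx,fo,fs,fu,fv,fx,os,ou,ox,su,sx,uv,ux
∂2: piv[afs,afv,afx,aos,asu,asx,dfu,dfx,dou,dox,dux,fuv] rk=12  ker:fsx,fux,oux
∂1c = 0
c vs im∂2: residual ≠ 0 ⇒ not boundary

cycle:yes boundary:no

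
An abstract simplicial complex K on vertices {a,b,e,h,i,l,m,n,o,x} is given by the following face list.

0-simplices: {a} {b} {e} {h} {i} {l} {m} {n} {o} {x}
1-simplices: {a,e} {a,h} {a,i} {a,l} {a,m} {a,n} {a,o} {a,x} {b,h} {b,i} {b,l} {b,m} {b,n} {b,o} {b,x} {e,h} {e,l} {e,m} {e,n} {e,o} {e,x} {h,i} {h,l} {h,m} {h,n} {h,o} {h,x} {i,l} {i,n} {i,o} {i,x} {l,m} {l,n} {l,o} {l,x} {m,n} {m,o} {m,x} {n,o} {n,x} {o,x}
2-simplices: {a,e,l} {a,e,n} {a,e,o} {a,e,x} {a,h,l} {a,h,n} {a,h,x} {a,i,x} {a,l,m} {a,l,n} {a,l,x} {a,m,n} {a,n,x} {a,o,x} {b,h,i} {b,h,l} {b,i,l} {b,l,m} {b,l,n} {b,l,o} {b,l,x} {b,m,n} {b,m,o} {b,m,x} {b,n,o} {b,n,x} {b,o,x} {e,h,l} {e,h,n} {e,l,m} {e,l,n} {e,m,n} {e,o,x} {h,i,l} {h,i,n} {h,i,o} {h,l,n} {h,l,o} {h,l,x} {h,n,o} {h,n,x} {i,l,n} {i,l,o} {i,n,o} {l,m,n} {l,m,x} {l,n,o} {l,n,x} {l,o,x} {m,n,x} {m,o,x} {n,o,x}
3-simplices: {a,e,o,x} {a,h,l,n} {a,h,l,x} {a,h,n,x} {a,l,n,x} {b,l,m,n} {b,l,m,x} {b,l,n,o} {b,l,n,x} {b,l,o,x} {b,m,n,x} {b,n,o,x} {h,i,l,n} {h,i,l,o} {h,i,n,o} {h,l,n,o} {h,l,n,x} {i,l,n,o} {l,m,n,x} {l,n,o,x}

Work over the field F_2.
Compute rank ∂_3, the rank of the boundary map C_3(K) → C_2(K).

rank∂_3=16

n_0=10 n_1=41 n_2=52 n_3=20  [Z2]
∂1: piv[ae,ah,ai,al,am,an,ao,ax,bh] rk=9  ker:bi,bl,bm,bn,bo,bx,eh,el,em,en,eo,ex,hi,hl,hm,hn,ho,hx,il,in,io,ix,lm,ln,lo,lx,mn,mo,mx,no,nx,ox
∂2: piv[ael,aen,aeo,aex,ahl,ahn,ahx,aix,alm,aln,alx,amn,anx,aox,bhi,bhl,bil,blm,bln,blo,blx,bmo,bmx,bno,box,ehl,elm,hin,hio,hlo] rk=30  ker:bmn,bnx,ehn,eln,emn,eox,hil,hln,hlx,hno,hnx,iln,ilo,ino,lmn,lmx,lno,lnx,lox,mnx,mox,nox
∂3: piv[aeox,ahln,ahlx,ahnx,alnx,blmn,blmx,blno,blnx,blox,bmnx,bnox,hiln,hilo,hino,hlno] rk=16  ker:hlnx,ilno,lmnx,lnox
rk∂_3=16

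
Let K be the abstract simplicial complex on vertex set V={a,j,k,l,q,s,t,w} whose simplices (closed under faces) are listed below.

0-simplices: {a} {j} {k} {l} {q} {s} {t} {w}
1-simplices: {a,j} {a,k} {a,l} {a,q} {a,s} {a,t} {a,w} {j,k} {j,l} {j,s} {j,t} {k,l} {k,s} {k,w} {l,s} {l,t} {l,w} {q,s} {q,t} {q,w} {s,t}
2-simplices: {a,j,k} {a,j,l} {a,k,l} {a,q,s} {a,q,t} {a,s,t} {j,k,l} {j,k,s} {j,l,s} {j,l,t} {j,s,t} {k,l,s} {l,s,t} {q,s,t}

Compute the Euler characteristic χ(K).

χ(K)=1

n_0=8 n_1=21 n_2=14
χ=+8−21+14=1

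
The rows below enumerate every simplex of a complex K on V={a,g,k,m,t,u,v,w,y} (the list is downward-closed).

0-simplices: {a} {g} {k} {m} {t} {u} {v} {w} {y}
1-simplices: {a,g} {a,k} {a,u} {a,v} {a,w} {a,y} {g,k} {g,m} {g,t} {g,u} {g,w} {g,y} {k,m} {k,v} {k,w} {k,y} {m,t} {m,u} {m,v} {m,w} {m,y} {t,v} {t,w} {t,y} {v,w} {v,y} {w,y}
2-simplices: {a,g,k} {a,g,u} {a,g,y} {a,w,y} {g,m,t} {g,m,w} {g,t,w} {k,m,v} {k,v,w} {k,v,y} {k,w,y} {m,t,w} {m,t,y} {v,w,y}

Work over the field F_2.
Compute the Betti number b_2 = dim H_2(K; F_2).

n_0=9 n_1=27 n_2=14  [Z2]
∂1: piv[ag,ak,au,av,aw,ay,gm,gt] rk=8  ker:gk,gu,gw,gy,km,kv,kw,ky,mt,mu,mv,mw,my,tv,tw,ty,vw,vy,wy
∂2: piv[agk,agu,agy,awy,gmt,gmw,gtw,kmv,kvw,kvy,kwy,mty] rk=12  ker:mtw,vwy
b_2=(14−12)−0=2

b_2=2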